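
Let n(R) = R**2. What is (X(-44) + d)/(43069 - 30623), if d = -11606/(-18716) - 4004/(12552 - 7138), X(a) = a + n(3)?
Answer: -127092815/45040484468 ≈ -0.0028217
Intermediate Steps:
X(a) = 9 + a (X(a) = a + 3**2 = a + 9 = 9 + a)
d = -3025995/25332106 (d = -11606*(-1/18716) - 4004/5414 = 5803/9358 - 4004*1/5414 = 5803/9358 - 2002/2707 = -3025995/25332106 ≈ -0.11945)
(X(-44) + d)/(43069 - 30623) = ((9 - 44) - 3025995/25332106)/(43069 - 30623) = (-35 - 3025995/25332106)/12446 = -889649705/25332106*1/12446 = -127092815/45040484468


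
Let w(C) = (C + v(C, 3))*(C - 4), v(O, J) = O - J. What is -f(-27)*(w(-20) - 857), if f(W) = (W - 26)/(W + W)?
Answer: -9275/54 ≈ -171.76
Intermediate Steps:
w(C) = (-4 + C)*(-3 + 2*C) (w(C) = (C + (C - 1*3))*(C - 4) = (C + (C - 3))*(-4 + C) = (C + (-3 + C))*(-4 + C) = (-3 + 2*C)*(-4 + C) = (-4 + C)*(-3 + 2*C))
f(W) = (-26 + W)/(2*W) (f(W) = (-26 + W)/((2*W)) = (-26 + W)*(1/(2*W)) = (-26 + W)/(2*W))
-f(-27)*(w(-20) - 857) = -(½)*(-26 - 27)/(-27)*((12 - 11*(-20) + 2*(-20)²) - 857) = -(½)*(-1/27)*(-53)*((12 + 220 + 2*400) - 857) = -53*((12 + 220 + 800) - 857)/54 = -53*(1032 - 857)/54 = -53*175/54 = -1*9275/54 = -9275/54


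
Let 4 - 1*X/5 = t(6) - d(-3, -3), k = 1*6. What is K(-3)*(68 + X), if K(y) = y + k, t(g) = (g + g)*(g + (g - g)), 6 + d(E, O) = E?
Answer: -951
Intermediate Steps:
d(E, O) = -6 + E
k = 6
t(g) = 2*g² (t(g) = (2*g)*(g + 0) = (2*g)*g = 2*g²)
K(y) = 6 + y (K(y) = y + 6 = 6 + y)
X = -385 (X = 20 - 5*(2*6² - (-6 - 3)) = 20 - 5*(2*36 - 1*(-9)) = 20 - 5*(72 + 9) = 20 - 5*81 = 20 - 405 = -385)
K(-3)*(68 + X) = (6 - 3)*(68 - 385) = 3*(-317) = -951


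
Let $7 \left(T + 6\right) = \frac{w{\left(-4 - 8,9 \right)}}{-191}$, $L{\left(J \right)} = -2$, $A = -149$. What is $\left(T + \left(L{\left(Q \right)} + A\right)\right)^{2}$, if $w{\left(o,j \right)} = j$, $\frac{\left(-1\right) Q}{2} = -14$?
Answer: $\frac{44065566724}{1787569} \approx 24651.0$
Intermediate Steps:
$Q = 28$ ($Q = \left(-2\right) \left(-14\right) = 28$)
$T = - \frac{8031}{1337}$ ($T = -6 + \frac{9 \frac{1}{-191}}{7} = -6 + \frac{9 \left(- \frac{1}{191}\right)}{7} = -6 + \frac{1}{7} \left(- \frac{9}{191}\right) = -6 - \frac{9}{1337} = - \frac{8031}{1337} \approx -6.0067$)
$\left(T + \left(L{\left(Q \right)} + A\right)\right)^{2} = \left(- \frac{8031}{1337} - 151\right)^{2} = \left(- \frac{209918}{1337}\right)^{2} = \frac{44065566724}{1787569}$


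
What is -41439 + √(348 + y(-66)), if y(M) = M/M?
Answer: -41439 + √349 ≈ -41420.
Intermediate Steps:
y(M) = 1
-41439 + √(348 + y(-66)) = -41439 + √(348 + 1) = -41439 + √349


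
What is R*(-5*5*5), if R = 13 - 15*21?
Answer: 37750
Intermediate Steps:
R = -302 (R = 13 - 315 = -302)
R*(-5*5*5) = -302*(-5*5)*5 = -(-7550)*5 = -302*(-125) = 37750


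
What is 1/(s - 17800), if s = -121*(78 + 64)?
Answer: -1/34982 ≈ -2.8586e-5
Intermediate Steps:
s = -17182 (s = -121*142 = -17182)
1/(s - 17800) = 1/(-17182 - 17800) = 1/(-34982) = -1/34982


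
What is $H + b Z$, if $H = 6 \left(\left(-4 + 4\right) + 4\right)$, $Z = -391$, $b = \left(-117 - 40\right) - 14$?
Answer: $66885$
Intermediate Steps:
$b = -171$ ($b = -157 - 14 = -171$)
$H = 24$ ($H = 6 \left(0 + 4\right) = 6 \cdot 4 = 24$)
$H + b Z = 24 - -66861 = 24 + 66861 = 66885$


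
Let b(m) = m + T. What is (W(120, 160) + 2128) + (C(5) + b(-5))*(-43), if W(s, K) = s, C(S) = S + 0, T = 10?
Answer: 1818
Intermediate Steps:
C(S) = S
b(m) = 10 + m (b(m) = m + 10 = 10 + m)
(W(120, 160) + 2128) + (C(5) + b(-5))*(-43) = (120 + 2128) + (5 + (10 - 5))*(-43) = 2248 + (5 + 5)*(-43) = 2248 + 10*(-43) = 2248 - 430 = 1818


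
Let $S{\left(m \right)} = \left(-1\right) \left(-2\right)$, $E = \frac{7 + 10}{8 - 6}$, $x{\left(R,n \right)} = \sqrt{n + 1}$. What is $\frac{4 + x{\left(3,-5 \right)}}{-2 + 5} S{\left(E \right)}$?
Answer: $\frac{8}{3} + \frac{4 i}{3} \approx 2.6667 + 1.3333 i$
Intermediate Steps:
$x{\left(R,n \right)} = \sqrt{1 + n}$
$E = \frac{17}{2} \approx 8.5$
$S{\left(m \right)} = 2$
$\frac{4 + x{\left(3,-5 \right)}}{-2 + 5} S{\left(E \right)} = \frac{4 + \sqrt{1 - 5}}{-2 + 5} \cdot 2 = \frac{4 + \sqrt{-4}}{3} \cdot 2 = \left(4 + 2 i\right) \frac{1}{3} \cdot 2 = \left(\frac{4}{3} + \frac{2 i}{3}\right) 2 = \frac{8}{3} + \frac{4 i}{3}$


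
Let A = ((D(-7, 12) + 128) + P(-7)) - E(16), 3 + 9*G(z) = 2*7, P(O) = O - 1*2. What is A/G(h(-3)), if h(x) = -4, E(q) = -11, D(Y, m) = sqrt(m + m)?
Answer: 1170/11 + 18*sqrt(6)/11 ≈ 110.37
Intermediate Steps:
D(Y, m) = sqrt(2)*sqrt(m) (D(Y, m) = sqrt(2*m) = sqrt(2)*sqrt(m))
P(O) = -2 + O (P(O) = O - 2 = -2 + O)
G(z) = 11/9 (G(z) = -1/3 + (2*7)/9 = -1/3 + (1/9)*14 = -1/3 + 14/9 = 11/9)
A = 130 + 2*sqrt(6) (A = ((sqrt(2)*sqrt(12) + 128) + (-2 - 7)) - 1*(-11) = ((sqrt(2)*(2*sqrt(3)) + 128) - 9) + 11 = ((2*sqrt(6) + 128) - 9) + 11 = ((128 + 2*sqrt(6)) - 9) + 11 = (119 + 2*sqrt(6)) + 11 = 130 + 2*sqrt(6) ≈ 134.90)
A/G(h(-3)) = (130 + 2*sqrt(6))/(11/9) = (130 + 2*sqrt(6))*(9/11) = 1170/11 + 18*sqrt(6)/11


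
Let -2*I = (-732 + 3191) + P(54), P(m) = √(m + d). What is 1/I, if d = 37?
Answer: -2459/3023295 + √91/3023295 ≈ -0.00081020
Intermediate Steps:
P(m) = √(37 + m) (P(m) = √(m + 37) = √(37 + m))
I = -2459/2 - √91/2 (I = -((-732 + 3191) + √(37 + 54))/2 = -(2459 + √91)/2 = -2459/2 - √91/2 ≈ -1234.3)
1/I = 1/(-2459/2 - √91/2)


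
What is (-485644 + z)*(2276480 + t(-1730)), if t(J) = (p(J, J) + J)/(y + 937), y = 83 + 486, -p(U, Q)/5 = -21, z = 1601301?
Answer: 3824893083181535/1506 ≈ 2.5398e+12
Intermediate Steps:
p(U, Q) = 105 (p(U, Q) = -5*(-21) = 105)
y = 569
t(J) = 35/502 + J/1506 (t(J) = (105 + J)/(569 + 937) = (105 + J)/1506 = (105 + J)*(1/1506) = 35/502 + J/1506)
(-485644 + z)*(2276480 + t(-1730)) = (-485644 + 1601301)*(2276480 + (35/502 + (1/1506)*(-1730))) = 1115657*(2276480 + (35/502 - 865/753)) = 1115657*(2276480 - 1625/1506) = 1115657*(3428377255/1506) = 3824893083181535/1506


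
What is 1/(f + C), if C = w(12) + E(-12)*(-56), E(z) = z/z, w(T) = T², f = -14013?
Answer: -1/13925 ≈ -7.1813e-5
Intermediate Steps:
E(z) = 1
C = 88 (C = 12² + 1*(-56) = 144 - 56 = 88)
1/(f + C) = 1/(-14013 + 88) = 1/(-13925) = -1/13925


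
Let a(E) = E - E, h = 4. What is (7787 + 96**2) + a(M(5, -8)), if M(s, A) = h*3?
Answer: 17003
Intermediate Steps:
M(s, A) = 12 (M(s, A) = 4*3 = 12)
a(E) = 0
(7787 + 96**2) + a(M(5, -8)) = (7787 + 96**2) + 0 = (7787 + 9216) + 0 = 17003 + 0 = 17003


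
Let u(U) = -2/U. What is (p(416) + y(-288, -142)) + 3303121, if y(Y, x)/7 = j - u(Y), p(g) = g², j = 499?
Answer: 501072473/144 ≈ 3.4797e+6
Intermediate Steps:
y(Y, x) = 3493 + 14/Y (y(Y, x) = 7*(499 - (-2)/Y) = 7*(499 + 2/Y) = 3493 + 14/Y)
(p(416) + y(-288, -142)) + 3303121 = (416² + (3493 + 14/(-288))) + 3303121 = (173056 + (3493 + 14*(-1/288))) + 3303121 = (173056 + (3493 - 7/144)) + 3303121 = (173056 + 502985/144) + 3303121 = 25423049/144 + 3303121 = 501072473/144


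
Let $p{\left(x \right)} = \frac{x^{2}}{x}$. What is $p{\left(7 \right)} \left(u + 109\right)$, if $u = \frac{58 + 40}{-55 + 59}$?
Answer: $\frac{1869}{2} \approx 934.5$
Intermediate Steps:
$p{\left(x \right)} = x$
$u = \frac{49}{2}$ ($u = \frac{98}{4} = 98 \cdot \frac{1}{4} = \frac{49}{2} \approx 24.5$)
$p{\left(7 \right)} \left(u + 109\right) = 7 \left(\frac{49}{2} + 109\right) = 7 \cdot \frac{267}{2} = \frac{1869}{2}$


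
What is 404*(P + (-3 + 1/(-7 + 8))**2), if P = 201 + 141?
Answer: 139784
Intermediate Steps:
P = 342
404*(P + (-3 + 1/(-7 + 8))**2) = 404*(342 + (-3 + 1/(-7 + 8))**2) = 404*(342 + (-3 + 1/1)**2) = 404*(342 + (-3 + 1)**2) = 404*(342 + (-2)**2) = 404*(342 + 4) = 404*346 = 139784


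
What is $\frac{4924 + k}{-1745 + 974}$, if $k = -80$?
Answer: $- \frac{4844}{771} \approx -6.2828$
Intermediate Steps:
$\frac{4924 + k}{-1745 + 974} = \frac{4924 - 80}{-1745 + 974} = \frac{4844}{-771} = 4844 \left(- \frac{1}{771}\right) = - \frac{4844}{771}$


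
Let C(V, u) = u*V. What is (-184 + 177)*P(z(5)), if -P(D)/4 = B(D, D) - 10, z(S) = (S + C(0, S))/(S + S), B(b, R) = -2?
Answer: -336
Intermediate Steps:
C(V, u) = V*u
z(S) = 1/2 (z(S) = (S + 0*S)/(S + S) = (S + 0)/((2*S)) = S*(1/(2*S)) = 1/2)
P(D) = 48 (P(D) = -4*(-2 - 10) = -4*(-12) = 48)
(-184 + 177)*P(z(5)) = (-184 + 177)*48 = -7*48 = -336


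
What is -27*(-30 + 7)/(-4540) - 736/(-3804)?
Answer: 244789/4317540 ≈ 0.056696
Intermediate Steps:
-27*(-30 + 7)/(-4540) - 736/(-3804) = -27*(-23)*(-1/4540) - 736*(-1/3804) = 621*(-1/4540) + 184/951 = -621/4540 + 184/951 = 244789/4317540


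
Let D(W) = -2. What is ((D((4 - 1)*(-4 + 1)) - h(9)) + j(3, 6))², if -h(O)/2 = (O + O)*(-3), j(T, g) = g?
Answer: 10816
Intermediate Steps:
h(O) = 12*O (h(O) = -2*(O + O)*(-3) = -2*2*O*(-3) = -(-12)*O = 12*O)
((D((4 - 1)*(-4 + 1)) - h(9)) + j(3, 6))² = ((-2 - 12*9) + 6)² = ((-2 - 1*108) + 6)² = ((-2 - 108) + 6)² = (-110 + 6)² = (-104)² = 10816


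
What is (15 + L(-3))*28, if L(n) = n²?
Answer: 672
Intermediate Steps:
(15 + L(-3))*28 = (15 + (-3)²)*28 = (15 + 9)*28 = 24*28 = 672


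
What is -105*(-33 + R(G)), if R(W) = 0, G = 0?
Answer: 3465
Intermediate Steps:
-105*(-33 + R(G)) = -105*(-33 + 0) = -105*(-33) = 3465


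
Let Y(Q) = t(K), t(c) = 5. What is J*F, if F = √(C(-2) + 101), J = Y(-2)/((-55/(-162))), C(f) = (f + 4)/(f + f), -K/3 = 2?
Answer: 81*√402/11 ≈ 147.64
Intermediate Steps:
K = -6 (K = -3*2 = -6)
C(f) = (4 + f)/(2*f) (C(f) = (4 + f)/((2*f)) = (4 + f)*(1/(2*f)) = (4 + f)/(2*f))
Y(Q) = 5
J = 162/11 (J = 5/((-55/(-162))) = 5/((-55*(-1/162))) = 5/(55/162) = 5*(162/55) = 162/11 ≈ 14.727)
F = √402/2 (F = √((½)*(4 - 2)/(-2) + 101) = √((½)*(-½)*2 + 101) = √(-½ + 101) = √(201/2) = √402/2 ≈ 10.025)
J*F = 162*(√402/2)/11 = 81*√402/11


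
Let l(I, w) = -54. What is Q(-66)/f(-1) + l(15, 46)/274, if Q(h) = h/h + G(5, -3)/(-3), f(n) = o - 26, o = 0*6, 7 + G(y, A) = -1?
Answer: -3613/10686 ≈ -0.33811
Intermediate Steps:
G(y, A) = -8 (G(y, A) = -7 - 1 = -8)
o = 0
f(n) = -26 (f(n) = 0 - 26 = -26)
Q(h) = 11/3 (Q(h) = h/h - 8/(-3) = 1 - 8*(-⅓) = 1 + 8/3 = 11/3)
Q(-66)/f(-1) + l(15, 46)/274 = (11/3)/(-26) - 54/274 = (11/3)*(-1/26) - 54*1/274 = -11/78 - 27/137 = -3613/10686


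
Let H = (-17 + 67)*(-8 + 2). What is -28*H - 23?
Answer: 8377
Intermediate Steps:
H = -300 (H = 50*(-6) = -300)
-28*H - 23 = -28*(-300) - 23 = 8400 - 23 = 8377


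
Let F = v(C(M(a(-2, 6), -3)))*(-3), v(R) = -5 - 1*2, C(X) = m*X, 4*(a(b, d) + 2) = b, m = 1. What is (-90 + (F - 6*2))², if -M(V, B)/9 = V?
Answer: 6561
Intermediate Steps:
a(b, d) = -2 + b/4
M(V, B) = -9*V
C(X) = X (C(X) = 1*X = X)
v(R) = -7 (v(R) = -5 - 2 = -7)
F = 21 (F = -7*(-3) = 21)
(-90 + (F - 6*2))² = (-90 + (21 - 6*2))² = (-90 + (21 - 12))² = (-90 + 9)² = (-81)² = 6561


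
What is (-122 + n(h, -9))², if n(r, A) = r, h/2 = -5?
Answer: 17424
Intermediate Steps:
h = -10 (h = 2*(-5) = -10)
(-122 + n(h, -9))² = (-122 - 10)² = (-132)² = 17424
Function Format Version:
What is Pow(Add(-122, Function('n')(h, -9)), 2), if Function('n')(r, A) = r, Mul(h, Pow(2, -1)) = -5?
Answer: 17424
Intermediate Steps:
h = -10 (h = Mul(2, -5) = -10)
Pow(Add(-122, Function('n')(h, -9)), 2) = Pow(Add(-122, -10), 2) = Pow(-132, 2) = 17424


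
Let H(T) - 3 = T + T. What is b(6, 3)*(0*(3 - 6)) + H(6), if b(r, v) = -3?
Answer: 15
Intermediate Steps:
H(T) = 3 + 2*T (H(T) = 3 + (T + T) = 3 + 2*T)
b(6, 3)*(0*(3 - 6)) + H(6) = -0*(3 - 6) + (3 + 2*6) = -0*(-3) + (3 + 12) = -3*0 + 15 = 0 + 15 = 15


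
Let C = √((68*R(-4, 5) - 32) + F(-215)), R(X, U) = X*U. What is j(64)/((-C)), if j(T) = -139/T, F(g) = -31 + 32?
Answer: -139*I*√1391/89024 ≈ -0.058233*I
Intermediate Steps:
F(g) = 1
R(X, U) = U*X
C = I*√1391 (C = √((68*(5*(-4)) - 32) + 1) = √((68*(-20) - 32) + 1) = √((-1360 - 32) + 1) = √(-1392 + 1) = √(-1391) = I*√1391 ≈ 37.296*I)
j(64)/((-C)) = (-139/64)/((-I*√1391)) = (-139*1/64)/((-I*√1391)) = -139*I*√1391/89024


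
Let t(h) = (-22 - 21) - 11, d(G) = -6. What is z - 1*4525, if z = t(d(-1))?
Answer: -4579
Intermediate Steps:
t(h) = -54 (t(h) = -43 - 11 = -54)
z = -54
z - 1*4525 = -54 - 1*4525 = -54 - 4525 = -4579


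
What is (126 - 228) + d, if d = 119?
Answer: 17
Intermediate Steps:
(126 - 228) + d = (126 - 228) + 119 = -102 + 119 = 17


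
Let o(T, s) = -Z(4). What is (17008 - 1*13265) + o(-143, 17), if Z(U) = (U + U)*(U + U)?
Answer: 3679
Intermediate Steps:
Z(U) = 4*U² (Z(U) = (2*U)*(2*U) = 4*U²)
o(T, s) = -64 (o(T, s) = -4*4² = -4*16 = -1*64 = -64)
(17008 - 1*13265) + o(-143, 17) = (17008 - 1*13265) - 64 = (17008 - 13265) - 64 = 3743 - 64 = 3679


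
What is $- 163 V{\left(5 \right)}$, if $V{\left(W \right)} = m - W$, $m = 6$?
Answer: $-163$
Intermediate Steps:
$V{\left(W \right)} = 6 - W$
$- 163 V{\left(5 \right)} = - 163 \left(6 - 5\right) = \left(-163\right) 1 = -163$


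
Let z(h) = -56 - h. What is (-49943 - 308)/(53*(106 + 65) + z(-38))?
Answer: -50251/9045 ≈ -5.5557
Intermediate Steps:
(-49943 - 308)/(53*(106 + 65) + z(-38)) = (-49943 - 308)/(53*(106 + 65) + (-56 - 1*(-38))) = -50251/(53*171 + (-56 + 38)) = -50251/(9063 - 18) = -50251/9045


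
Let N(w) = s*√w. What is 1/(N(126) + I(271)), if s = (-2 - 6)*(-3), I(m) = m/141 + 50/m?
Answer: -3075641601/105960325091015 + 105125797512*√14/105960325091015 ≈ 0.0036832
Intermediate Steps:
I(m) = 50/m + m/141 (I(m) = m*(1/141) + 50/m = m/141 + 50/m = 50/m + m/141)
s = 24 (s = -8*(-3) = 24)
N(w) = 24*√w
1/(N(126) + I(271)) = 1/(24*√126 + (50/271 + (1/141)*271)) = 1/(24*(3*√14) + (50*(1/271) + 271/141)) = 1/(72*√14 + (50/271 + 271/141)) = 1/(72*√14 + 80491/38211) = 1/(80491/38211 + 72*√14)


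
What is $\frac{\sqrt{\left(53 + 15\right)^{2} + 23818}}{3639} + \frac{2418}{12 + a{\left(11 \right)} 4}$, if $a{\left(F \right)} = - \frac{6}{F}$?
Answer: $\frac{4433}{18} + \frac{\sqrt{28442}}{3639} \approx 246.32$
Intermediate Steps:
$\frac{\sqrt{\left(53 + 15\right)^{2} + 23818}}{3639} + \frac{2418}{12 + a{\left(11 \right)} 4} = \frac{\sqrt{\left(53 + 15\right)^{2} + 23818}}{3639} + \frac{2418}{12 + - \frac{6}{11} \cdot 4} = \sqrt{68^{2} + 23818} \cdot \frac{1}{3639} + \frac{2418}{12 + \left(-6\right) \frac{1}{11} \cdot 4} = \sqrt{4624 + 23818} \cdot \frac{1}{3639} + \frac{2418}{12 - \frac{24}{11}} = \sqrt{28442} \cdot \frac{1}{3639} + \frac{2418}{12 - \frac{24}{11}} = \frac{\sqrt{28442}}{3639} + \frac{2418}{\frac{108}{11}} = \frac{\sqrt{28442}}{3639} + 2418 \cdot \frac{11}{108} = \frac{\sqrt{28442}}{3639} + \frac{4433}{18} = \frac{4433}{18} + \frac{\sqrt{28442}}{3639}$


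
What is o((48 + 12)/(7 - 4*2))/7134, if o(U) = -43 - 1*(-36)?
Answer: -7/7134 ≈ -0.00098122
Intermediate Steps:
o(U) = -7 (o(U) = -43 + 36 = -7)
o((48 + 12)/(7 - 4*2))/7134 = -7/7134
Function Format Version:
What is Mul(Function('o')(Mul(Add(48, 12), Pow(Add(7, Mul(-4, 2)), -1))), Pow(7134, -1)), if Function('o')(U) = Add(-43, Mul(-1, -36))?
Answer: Rational(-7, 7134) ≈ -0.00098122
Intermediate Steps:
Function('o')(U) = -7 (Function('o')(U) = Add(-43, 36) = -7)
Mul(Function('o')(Mul(Add(48, 12), Pow(Add(7, Mul(-4, 2)), -1))), Pow(7134, -1)) = Mul(-7, Pow(7134, -1)) = Mul(-7, Rational(1, 7134)) = Rational(-7, 7134)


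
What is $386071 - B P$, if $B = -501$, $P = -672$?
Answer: $49399$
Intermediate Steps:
$386071 - B P = 386071 - \left(-501\right) \left(-672\right) = 386071 - 336672 = 49399$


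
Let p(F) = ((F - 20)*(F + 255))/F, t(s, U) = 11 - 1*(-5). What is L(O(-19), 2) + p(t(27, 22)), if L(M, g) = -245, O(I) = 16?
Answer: -1251/4 ≈ -312.75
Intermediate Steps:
t(s, U) = 16 (t(s, U) = 11 + 5 = 16)
p(F) = (-20 + F)*(255 + F)/F (p(F) = ((-20 + F)*(255 + F))/F = (-20 + F)*(255 + F)/F)
L(O(-19), 2) + p(t(27, 22)) = -245 + (235 + 16 - 5100/16) = -245 + (235 + 16 - 5100*1/16) = -245 + (235 + 16 - 1275/4) = -245 - 271/4 = -1251/4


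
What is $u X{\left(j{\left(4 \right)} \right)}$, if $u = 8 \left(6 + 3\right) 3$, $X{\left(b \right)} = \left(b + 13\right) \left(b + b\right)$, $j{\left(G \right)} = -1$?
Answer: $-5184$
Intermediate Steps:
$X{\left(b \right)} = 2 b \left(13 + b\right)$ ($X{\left(b \right)} = \left(13 + b\right) 2 b = 2 b \left(13 + b\right)$)
$u = 216$ ($u = 8 \cdot 9 \cdot 3 = 8 \cdot 27 = 216$)
$u X{\left(j{\left(4 \right)} \right)} = 216 \cdot 2 \left(-1\right) \left(13 - 1\right) = 216 \cdot 2 \left(-1\right) 12 = 216 \left(-24\right) = -5184$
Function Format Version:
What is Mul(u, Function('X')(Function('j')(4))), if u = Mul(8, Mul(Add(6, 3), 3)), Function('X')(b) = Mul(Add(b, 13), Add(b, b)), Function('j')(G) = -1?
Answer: -5184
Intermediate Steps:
Function('X')(b) = Mul(2, b, Add(13, b)) (Function('X')(b) = Mul(Add(13, b), Mul(2, b)) = Mul(2, b, Add(13, b)))
u = 216 (u = Mul(8, Mul(9, 3)) = Mul(8, 27) = 216)
Mul(u, Function('X')(Function('j')(4))) = Mul(216, Mul(2, -1, Add(13, -1))) = Mul(216, Mul(2, -1, 12)) = Mul(216, -24) = -5184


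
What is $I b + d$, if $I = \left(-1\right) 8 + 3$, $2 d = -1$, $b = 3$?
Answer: $- \frac{31}{2} \approx -15.5$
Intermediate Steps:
$d = - \frac{1}{2}$ ($d = \frac{1}{2} \left(-1\right) = - \frac{1}{2} \approx -0.5$)
$I = -5$ ($I = -8 + 3 = -5$)
$I b + d = \left(-5\right) 3 - \frac{1}{2} = -15 - \frac{1}{2} = - \frac{31}{2}$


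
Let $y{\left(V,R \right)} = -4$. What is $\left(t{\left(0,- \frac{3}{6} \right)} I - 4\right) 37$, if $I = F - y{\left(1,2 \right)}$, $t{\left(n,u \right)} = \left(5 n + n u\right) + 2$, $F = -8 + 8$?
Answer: $148$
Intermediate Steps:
$F = 0$
$t{\left(n,u \right)} = 2 + 5 n + n u$
$I = 4$ ($I = 0 - -4 = 0 + 4 = 4$)
$\left(t{\left(0,- \frac{3}{6} \right)} I - 4\right) 37 = \left(\left(2 + 5 \cdot 0 + 0 \left(- \frac{3}{6}\right)\right) 4 - 4\right) 37 = \left(\left(2 + 0 + 0 \left(\left(-3\right) \frac{1}{6}\right)\right) 4 - 4\right) 37 = \left(\left(2 + 0 + 0 \left(- \frac{1}{2}\right)\right) 4 - 4\right) 37 = \left(\left(2 + 0 + 0\right) 4 - 4\right) 37 = \left(2 \cdot 4 - 4\right) 37 = \left(8 - 4\right) 37 = 4 \cdot 37 = 148$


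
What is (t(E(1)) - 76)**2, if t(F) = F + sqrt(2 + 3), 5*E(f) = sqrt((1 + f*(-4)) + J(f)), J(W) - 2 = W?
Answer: (76 - sqrt(5))**2 ≈ 5441.1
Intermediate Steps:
J(W) = 2 + W
E(f) = sqrt(3 - 3*f)/5 (E(f) = sqrt((1 + f*(-4)) + (2 + f))/5 = sqrt((1 - 4*f) + (2 + f))/5 = sqrt(3 - 3*f)/5)
t(F) = F + sqrt(5)
(t(E(1)) - 76)**2 = ((sqrt(3 - 3*1)/5 + sqrt(5)) - 76)**2 = ((sqrt(3 - 3)/5 + sqrt(5)) - 76)**2 = ((sqrt(0)/5 + sqrt(5)) - 76)**2 = (((1/5)*0 + sqrt(5)) - 76)**2 = ((0 + sqrt(5)) - 76)**2 = (sqrt(5) - 76)**2 = (-76 + sqrt(5))**2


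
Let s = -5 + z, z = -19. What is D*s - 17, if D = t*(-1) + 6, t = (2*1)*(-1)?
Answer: -209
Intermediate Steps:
t = -2 (t = 2*(-1) = -2)
s = -24 (s = -5 - 19 = -24)
D = 8 (D = -2*(-1) + 6 = 2 + 6 = 8)
D*s - 17 = 8*(-24) - 17 = -192 - 17 = -209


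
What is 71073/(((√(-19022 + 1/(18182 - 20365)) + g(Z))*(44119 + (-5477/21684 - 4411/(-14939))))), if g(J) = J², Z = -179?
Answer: 805184443098003742722/16015146545835885040841125 - 11511597008574*I*√90649133941/16015146545835885040841125 ≈ 5.0276e-5 - 2.1641e-7*I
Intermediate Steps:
71073/(((√(-19022 + 1/(18182 - 20365)) + g(Z))*(44119 + (-5477/21684 - 4411/(-14939))))) = 71073/(((√(-19022 + 1/(18182 - 20365)) + (-179)²)*(44119 + (-5477/21684 - 4411/(-14939))))) = 71073/(((√(-19022 + 1/(-2183)) + 32041)*(44119 + (-5477*1/21684 - 4411*(-1/14939))))) = 71073/(((√(-19022 - 1/2183) + 32041)*(44119 + (-5477/21684 + 4411/14939)))) = 71073/(((√(-41525027/2183) + 32041)*(44119 + 13827221/323937276))) = 71073/(((I*√90649133941/2183 + 32041)*(14291802507065/323937276))) = 71073/(((32041 + I*√90649133941/2183)*(14291802507065/323937276))) = 71073/(457923644128869665/323937276 + 14291802507065*I*√90649133941/707155073508)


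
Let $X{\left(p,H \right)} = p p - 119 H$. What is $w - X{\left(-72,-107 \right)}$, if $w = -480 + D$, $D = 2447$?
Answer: $-15950$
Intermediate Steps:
$w = 1967$ ($w = -480 + 2447 = 1967$)
$X{\left(p,H \right)} = p^{2} - 119 H$
$w - X{\left(-72,-107 \right)} = 1967 - \left(\left(-72\right)^{2} - -12733\right) = 1967 - \left(5184 + 12733\right) = 1967 - 17917 = -15950$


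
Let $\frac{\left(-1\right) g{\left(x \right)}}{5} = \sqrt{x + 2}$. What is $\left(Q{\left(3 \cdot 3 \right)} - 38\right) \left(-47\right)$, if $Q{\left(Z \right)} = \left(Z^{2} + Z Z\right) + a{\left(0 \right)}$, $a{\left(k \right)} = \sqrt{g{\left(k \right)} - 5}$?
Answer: $-5828 - 47 i \sqrt{5 + 5 \sqrt{2}} \approx -5828.0 - 163.29 i$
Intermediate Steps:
$g{\left(x \right)} = - 5 \sqrt{2 + x}$ ($g{\left(x \right)} = - 5 \sqrt{x + 2} = - 5 \sqrt{2 + x}$)
$a{\left(k \right)} = \sqrt{-5 - 5 \sqrt{2 + k}}$ ($a{\left(k \right)} = \sqrt{- 5 \sqrt{2 + k} - 5} = \sqrt{-5 - 5 \sqrt{2 + k}}$)
$Q{\left(Z \right)} = \sqrt{-5 - 5 \sqrt{2}} + 2 Z^{2}$ ($Q{\left(Z \right)} = \left(Z^{2} + Z Z\right) + \sqrt{-5 - 5 \sqrt{2 + 0}} = \left(Z^{2} + Z^{2}\right) + \sqrt{-5 - 5 \sqrt{2}} = 2 Z^{2} + \sqrt{-5 - 5 \sqrt{2}} = \sqrt{-5 - 5 \sqrt{2}} + 2 Z^{2}$)
$\left(Q{\left(3 \cdot 3 \right)} - 38\right) \left(-47\right) = \left(\left(\sqrt{-5 - 5 \sqrt{2}} + 2 \left(3 \cdot 3\right)^{2}\right) - 38\right) \left(-47\right) = \left(\left(\sqrt{-5 - 5 \sqrt{2}} + 2 \cdot 9^{2}\right) - 38\right) \left(-47\right) = \left(\left(\sqrt{-5 - 5 \sqrt{2}} + 2 \cdot 81\right) - 38\right) \left(-47\right) = \left(\left(\sqrt{-5 - 5 \sqrt{2}} + 162\right) - 38\right) \left(-47\right) = \left(\left(162 + \sqrt{-5 - 5 \sqrt{2}}\right) - 38\right) \left(-47\right) = \left(124 + \sqrt{-5 - 5 \sqrt{2}}\right) \left(-47\right) = -5828 - 47 \sqrt{-5 - 5 \sqrt{2}}$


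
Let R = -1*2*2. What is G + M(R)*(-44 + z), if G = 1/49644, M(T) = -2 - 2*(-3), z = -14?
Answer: -11517407/49644 ≈ -232.00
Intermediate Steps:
R = -4 (R = -2*2 = -4)
M(T) = 4 (M(T) = -2 + 6 = 4)
G = 1/49644 ≈ 2.0143e-5
G + M(R)*(-44 + z) = 1/49644 + 4*(-44 - 14) = 1/49644 + 4*(-58) = 1/49644 - 232 = -11517407/49644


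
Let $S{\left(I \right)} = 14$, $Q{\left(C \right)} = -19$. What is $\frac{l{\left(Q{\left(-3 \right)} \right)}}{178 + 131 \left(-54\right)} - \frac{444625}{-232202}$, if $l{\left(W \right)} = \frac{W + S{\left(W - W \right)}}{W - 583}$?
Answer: $\frac{922905753495}{481980762592} \approx 1.9148$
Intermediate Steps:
$l{\left(W \right)} = \frac{14 + W}{-583 + W}$ ($l{\left(W \right)} = \frac{W + 14}{W - 583} = \frac{14 + W}{-583 + W}$)
$\frac{l{\left(Q{\left(-3 \right)} \right)}}{178 + 131 \left(-54\right)} - \frac{444625}{-232202} = \frac{\frac{1}{-583 - 19} \left(14 - 19\right)}{178 + 131 \left(-54\right)} - \frac{444625}{-232202} = \frac{\frac{1}{-602} \left(-5\right)}{178 - 7074} - - \frac{444625}{232202} = \frac{\left(- \frac{1}{602}\right) \left(-5\right)}{-6896} + \frac{444625}{232202} = \frac{5}{602} \left(- \frac{1}{6896}\right) + \frac{444625}{232202} = - \frac{5}{4151392} + \frac{444625}{232202} = \frac{922905753495}{481980762592}$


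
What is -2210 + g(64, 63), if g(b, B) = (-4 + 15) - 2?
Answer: -2201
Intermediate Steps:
g(b, B) = 9 (g(b, B) = 11 - 2 = 9)
-2210 + g(64, 63) = -2210 + 9 = -2201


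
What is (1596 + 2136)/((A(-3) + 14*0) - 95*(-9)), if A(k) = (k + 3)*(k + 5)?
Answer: 1244/285 ≈ 4.3649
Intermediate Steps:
A(k) = (3 + k)*(5 + k)
(1596 + 2136)/((A(-3) + 14*0) - 95*(-9)) = (1596 + 2136)/(((15 + (-3)**2 + 8*(-3)) + 14*0) - 95*(-9)) = 3732/(((15 + 9 - 24) + 0) + 855) = 3732/((0 + 0) + 855) = 3732/(0 + 855) = 3732/855 = 3732*(1/855) = 1244/285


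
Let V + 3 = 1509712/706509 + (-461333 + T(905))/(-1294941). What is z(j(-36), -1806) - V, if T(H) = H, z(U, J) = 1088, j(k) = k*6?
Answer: 19526704830085/17938970019 ≈ 1088.5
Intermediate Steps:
j(k) = 6*k
V = -9105449413/17938970019 (V = -3 + (1509712/706509 + (-461333 + 905)/(-1294941)) = -3 + (1509712*(1/706509) - 460428*(-1/1294941)) = -3 + (1509712/706509 + 9028/25391) = -3 + 44711460644/17938970019 = -9105449413/17938970019 ≈ -0.50758)
z(j(-36), -1806) - V = 1088 - 1*(-9105449413/17938970019) = 1088 + 9105449413/17938970019 = 19526704830085/17938970019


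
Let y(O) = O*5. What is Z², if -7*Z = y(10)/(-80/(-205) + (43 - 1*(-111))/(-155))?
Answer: 25241265625/180069561 ≈ 140.18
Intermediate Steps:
y(O) = 5*O
Z = 158875/13419 (Z = -5*10/(7*(-80/(-205) + (43 - 1*(-111))/(-155))) = -50/(7*(-80*(-1/205) + (43 + 111)*(-1/155))) = -50/(7*(16/41 + 154*(-1/155))) = -50/(7*(16/41 - 154/155)) = -50/(7*(-3834/6355)) = -50*(-6355)/(7*3834) = -⅐*(-158875/1917) = 158875/13419 ≈ 11.840)
Z² = (158875/13419)² = 25241265625/180069561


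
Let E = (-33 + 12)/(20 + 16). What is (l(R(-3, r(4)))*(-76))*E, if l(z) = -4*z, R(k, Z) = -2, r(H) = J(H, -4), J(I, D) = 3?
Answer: 1064/3 ≈ 354.67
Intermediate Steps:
E = -7/12 (E = -21/36 = -21*1/36 = -7/12 ≈ -0.58333)
r(H) = 3
(l(R(-3, r(4)))*(-76))*E = (-4*(-2)*(-76))*(-7/12) = (8*(-76))*(-7/12) = -608*(-7/12) = 1064/3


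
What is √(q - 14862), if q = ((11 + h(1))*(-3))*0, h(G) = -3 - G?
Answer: I*√14862 ≈ 121.91*I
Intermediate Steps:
q = 0 (q = ((11 + (-3 - 1*1))*(-3))*0 = ((11 + (-3 - 1))*(-3))*0 = ((11 - 4)*(-3))*0 = (7*(-3))*0 = -21*0 = 0)
√(q - 14862) = √(0 - 14862) = √(-14862) = I*√14862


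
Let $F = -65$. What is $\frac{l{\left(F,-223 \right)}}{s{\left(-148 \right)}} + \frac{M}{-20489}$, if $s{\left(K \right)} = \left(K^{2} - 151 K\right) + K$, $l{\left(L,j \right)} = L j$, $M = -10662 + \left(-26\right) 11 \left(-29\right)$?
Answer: $\frac{401426327}{903646856} \approx 0.44423$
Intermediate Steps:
$M = -2368$ ($M = -10662 - -8294 = -10662 + 8294 = -2368$)
$s{\left(K \right)} = K^{2} - 150 K$
$\frac{l{\left(F,-223 \right)}}{s{\left(-148 \right)}} + \frac{M}{-20489} = \frac{\left(-65\right) \left(-223\right)}{\left(-148\right) \left(-150 - 148\right)} - \frac{2368}{-20489} = \frac{14495}{\left(-148\right) \left(-298\right)} - - \frac{2368}{20489} = \frac{14495}{44104} + \frac{2368}{20489} = \frac{401426327}{903646856}$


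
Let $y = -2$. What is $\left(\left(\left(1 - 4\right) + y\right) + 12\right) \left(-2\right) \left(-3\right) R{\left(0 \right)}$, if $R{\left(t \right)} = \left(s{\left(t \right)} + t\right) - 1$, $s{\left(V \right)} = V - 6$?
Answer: $-294$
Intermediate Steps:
$s{\left(V \right)} = -6 + V$ ($s{\left(V \right)} = V - 6 = -6 + V$)
$R{\left(t \right)} = -7 + 2 t$ ($R{\left(t \right)} = \left(\left(-6 + t\right) + t\right) - 1 = \left(-6 + 2 t\right) - 1 = -7 + 2 t$)
$\left(\left(\left(1 - 4\right) + y\right) + 12\right) \left(-2\right) \left(-3\right) R{\left(0 \right)} = \left(\left(\left(1 - 4\right) - 2\right) + 12\right) \left(-2\right) \left(-3\right) \left(-7 + 2 \cdot 0\right) = \left(\left(-3 - 2\right) + 12\right) 6 \left(-7 + 0\right) = \left(-5 + 12\right) 6 \left(-7\right) = 7 \left(-42\right) = -294$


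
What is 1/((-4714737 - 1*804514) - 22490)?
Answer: -1/5541741 ≈ -1.8045e-7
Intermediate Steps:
1/((-4714737 - 1*804514) - 22490) = 1/((-4714737 - 804514) - 22490) = 1/(-5519251 - 22490) = 1/(-5541741) = -1/5541741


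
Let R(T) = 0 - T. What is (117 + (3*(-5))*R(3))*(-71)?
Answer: -11502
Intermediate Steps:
R(T) = -T
(117 + (3*(-5))*R(3))*(-71) = (117 + (3*(-5))*(-1*3))*(-71) = (117 - 15*(-3))*(-71) = (117 + 45)*(-71) = 162*(-71) = -11502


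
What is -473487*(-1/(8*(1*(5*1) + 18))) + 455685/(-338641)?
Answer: 160258265127/62309944 ≈ 2572.0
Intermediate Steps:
-473487*(-1/(8*(1*(5*1) + 18))) + 455685/(-338641) = -473487*(-1/(8*(1*5 + 18))) + 455685*(-1/338641) = -473487*(-1/(8*(5 + 18))) - 455685/338641 = -473487/((-8*23)) - 455685/338641 = -473487/(-184) - 455685/338641 = -473487*(-1/184) - 455685/338641 = 473487/184 - 455685/338641 = 160258265127/62309944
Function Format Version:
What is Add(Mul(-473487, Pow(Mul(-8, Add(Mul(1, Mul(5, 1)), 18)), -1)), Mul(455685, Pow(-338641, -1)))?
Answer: Rational(160258265127, 62309944) ≈ 2572.0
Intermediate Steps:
Add(Mul(-473487, Pow(Mul(-8, Add(Mul(1, Mul(5, 1)), 18)), -1)), Mul(455685, Pow(-338641, -1))) = Add(Mul(-473487, Pow(Mul(-8, Add(Mul(1, 5), 18)), -1)), Mul(455685, Rational(-1, 338641))) = Add(Mul(-473487, Pow(Mul(-8, Add(5, 18)), -1)), Rational(-455685, 338641)) = Add(Mul(-473487, Pow(Mul(-8, 23), -1)), Rational(-455685, 338641)) = Add(Mul(-473487, Pow(-184, -1)), Rational(-455685, 338641)) = Add(Mul(-473487, Rational(-1, 184)), Rational(-455685, 338641)) = Add(Rational(473487, 184), Rational(-455685, 338641)) = Rational(160258265127, 62309944)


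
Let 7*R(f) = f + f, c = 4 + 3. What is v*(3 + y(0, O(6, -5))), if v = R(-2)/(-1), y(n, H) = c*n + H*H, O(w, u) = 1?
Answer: 16/7 ≈ 2.2857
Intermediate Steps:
c = 7
R(f) = 2*f/7 (R(f) = (f + f)/7 = (2*f)/7 = 2*f/7)
y(n, H) = H² + 7*n (y(n, H) = 7*n + H*H = 7*n + H² = H² + 7*n)
v = 4/7 (v = ((2/7)*(-2))/(-1) = -4/7*(-1) = 4/7 ≈ 0.57143)
v*(3 + y(0, O(6, -5))) = 4*(3 + (1² + 7*0))/7 = 4*(3 + (1 + 0))/7 = 4*(3 + 1)/7 = (4/7)*4 = 16/7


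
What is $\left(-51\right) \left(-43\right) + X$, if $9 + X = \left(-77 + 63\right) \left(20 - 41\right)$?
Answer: $2478$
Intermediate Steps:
$X = 285$ ($X = -9 + \left(-77 + 63\right) \left(20 - 41\right) = -9 - -294 = -9 + 294 = 285$)
$\left(-51\right) \left(-43\right) + X = \left(-51\right) \left(-43\right) + 285 = 2193 + 285 = 2478$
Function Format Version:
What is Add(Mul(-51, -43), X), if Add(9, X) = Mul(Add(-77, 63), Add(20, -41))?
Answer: 2478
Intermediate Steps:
X = 285 (X = Add(-9, Mul(Add(-77, 63), Add(20, -41))) = Add(-9, Mul(-14, -21)) = Add(-9, 294) = 285)
Add(Mul(-51, -43), X) = Add(Mul(-51, -43), 285) = Add(2193, 285) = 2478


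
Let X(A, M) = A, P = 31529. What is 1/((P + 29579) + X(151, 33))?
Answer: 1/61259 ≈ 1.6324e-5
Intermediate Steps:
1/((P + 29579) + X(151, 33)) = 1/((31529 + 29579) + 151) = 1/(61108 + 151) = 1/61259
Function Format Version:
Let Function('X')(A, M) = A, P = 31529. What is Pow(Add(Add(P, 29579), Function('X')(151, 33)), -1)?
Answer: Rational(1, 61259) ≈ 1.6324e-5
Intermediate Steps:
Pow(Add(Add(P, 29579), Function('X')(151, 33)), -1) = Pow(Add(Add(31529, 29579), 151), -1) = Pow(Add(61108, 151), -1) = Pow(61259, -1) = Rational(1, 61259)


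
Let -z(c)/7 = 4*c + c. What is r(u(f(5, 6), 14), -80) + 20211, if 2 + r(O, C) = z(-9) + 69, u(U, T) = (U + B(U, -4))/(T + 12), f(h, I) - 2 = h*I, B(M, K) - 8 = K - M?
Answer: 20593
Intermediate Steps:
B(M, K) = 8 + K - M (B(M, K) = 8 + (K - M) = 8 + K - M)
z(c) = -35*c (z(c) = -7*(4*c + c) = -35*c)
f(h, I) = 2 + I*h (f(h, I) = 2 + h*I = 2 + I*h)
u(U, T) = 4/(12 + T) (u(U, T) = (U + (8 - 4 - U))/(T + 12) = (U + (4 - U))/(12 + T) = 4/(12 + T))
r(O, C) = 382 (r(O, C) = -2 + (-35*(-9) + 69) = -2 + (315 + 69) = -2 + 384 = 382)
r(u(f(5, 6), 14), -80) + 20211 = 382 + 20211 = 20593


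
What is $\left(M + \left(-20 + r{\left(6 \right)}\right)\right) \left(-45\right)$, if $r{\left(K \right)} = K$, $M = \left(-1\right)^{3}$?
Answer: $675$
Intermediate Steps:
$M = -1$
$\left(M + \left(-20 + r{\left(6 \right)}\right)\right) \left(-45\right) = \left(-1 + \left(-20 + 6\right)\right) \left(-45\right) = \left(-1 - 14\right) \left(-45\right) = \left(-15\right) \left(-45\right) = 675$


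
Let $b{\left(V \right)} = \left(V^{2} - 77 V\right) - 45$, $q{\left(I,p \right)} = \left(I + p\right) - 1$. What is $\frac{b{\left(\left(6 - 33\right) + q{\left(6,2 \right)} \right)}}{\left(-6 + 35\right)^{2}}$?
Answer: $\frac{1895}{841} \approx 2.2533$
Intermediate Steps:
$q{\left(I,p \right)} = -1 + I + p$
$b{\left(V \right)} = -45 + V^{2} - 77 V$
$\frac{b{\left(\left(6 - 33\right) + q{\left(6,2 \right)} \right)}}{\left(-6 + 35\right)^{2}} = \frac{-45 + \left(\left(6 - 33\right) + \left(-1 + 6 + 2\right)\right)^{2} - 77 \left(\left(6 - 33\right) + \left(-1 + 6 + 2\right)\right)}{\left(-6 + 35\right)^{2}} = \frac{-45 + \left(-27 + 7\right)^{2} - 77 \left(-27 + 7\right)}{29^{2}} = \frac{-45 + \left(-20\right)^{2} - -1540}{841} = \left(-45 + 400 + 1540\right) \frac{1}{841} = 1895 \cdot \frac{1}{841} = \frac{1895}{841}$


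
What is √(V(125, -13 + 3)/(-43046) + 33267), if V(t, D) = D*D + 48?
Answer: √15410587818541/21523 ≈ 182.39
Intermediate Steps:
V(t, D) = 48 + D² (V(t, D) = D² + 48 = 48 + D²)
√(V(125, -13 + 3)/(-43046) + 33267) = √((48 + (-13 + 3)²)/(-43046) + 33267) = √((48 + (-10)²)*(-1/43046) + 33267) = √((48 + 100)*(-1/43046) + 33267) = √(148*(-1/43046) + 33267) = √(-74/21523 + 33267) = √(716005567/21523) = √15410587818541/21523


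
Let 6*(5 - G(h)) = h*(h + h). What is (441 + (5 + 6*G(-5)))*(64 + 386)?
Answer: 191700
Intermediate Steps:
G(h) = 5 - h²/3 (G(h) = 5 - h*(h + h)/6 = 5 - h*2*h/6 = 5 - h²/3)
(441 + (5 + 6*G(-5)))*(64 + 386) = (441 + (5 + 6*(5 - ⅓*(-5)²)))*(64 + 386) = (441 + (5 + 6*(5 - ⅓*25)))*450 = (441 + (5 + 6*(5 - 25/3)))*450 = (441 + (5 + 6*(-10/3)))*450 = (441 + (5 - 20))*450 = (441 - 15)*450 = 426*450 = 191700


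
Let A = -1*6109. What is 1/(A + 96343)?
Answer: 1/90234 ≈ 1.1082e-5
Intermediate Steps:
A = -6109
1/(A + 96343) = 1/(-6109 + 96343) = 1/90234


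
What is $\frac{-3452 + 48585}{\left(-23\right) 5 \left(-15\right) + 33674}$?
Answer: $\frac{45133}{35399} \approx 1.275$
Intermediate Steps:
$\frac{-3452 + 48585}{\left(-23\right) 5 \left(-15\right) + 33674} = \frac{45133}{\left(-115\right) \left(-15\right) + 33674} = \frac{45133}{1725 + 33674} = \frac{45133}{35399}$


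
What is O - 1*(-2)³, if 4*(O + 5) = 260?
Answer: 68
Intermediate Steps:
O = 60 (O = -5 + (¼)*260 = -5 + 65 = 60)
O - 1*(-2)³ = 60 - 1*(-2)³ = 60 - 1*(-8) = 60 + 8 = 68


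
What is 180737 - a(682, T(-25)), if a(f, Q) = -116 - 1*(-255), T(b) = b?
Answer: 180598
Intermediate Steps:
a(f, Q) = 139 (a(f, Q) = -116 + 255 = 139)
180737 - a(682, T(-25)) = 180737 - 1*139 = 180737 - 139 = 180598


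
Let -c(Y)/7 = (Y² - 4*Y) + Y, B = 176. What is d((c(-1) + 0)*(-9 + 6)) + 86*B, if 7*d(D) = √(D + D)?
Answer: 15136 + 2*√42/7 ≈ 15138.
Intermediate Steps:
c(Y) = -7*Y² + 21*Y (c(Y) = -7*((Y² - 4*Y) + Y) = -7*(Y² - 3*Y) = -7*Y² + 21*Y)
d(D) = √2*√D/7 (d(D) = √(D + D)/7 = √(2*D)/7 = (√2*√D)/7 = √2*√D/7)
d((c(-1) + 0)*(-9 + 6)) + 86*B = √2*√((7*(-1)*(3 - 1*(-1)) + 0)*(-9 + 6))/7 + 86*176 = √2*√((7*(-1)*(3 + 1) + 0)*(-3))/7 + 15136 = √2*√((7*(-1)*4 + 0)*(-3))/7 + 15136 = √2*√((-28 + 0)*(-3))/7 + 15136 = √2*√(-28*(-3))/7 + 15136 = √2*√84/7 + 15136 = √2*(2*√21)/7 + 15136 = 2*√42/7 + 15136 = 15136 + 2*√42/7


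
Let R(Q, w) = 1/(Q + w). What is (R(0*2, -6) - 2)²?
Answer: 169/36 ≈ 4.6944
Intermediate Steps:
(R(0*2, -6) - 2)² = (1/(0*2 - 6) - 2)² = (1/(0 - 6) - 2)² = (1/(-6) - 2)² = (-⅙ - 2)² = (-13/6)² = 169/36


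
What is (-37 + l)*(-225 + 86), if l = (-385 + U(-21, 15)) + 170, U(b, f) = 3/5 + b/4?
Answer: 713487/20 ≈ 35674.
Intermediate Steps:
U(b, f) = ⅗ + b/4 (U(b, f) = 3*(⅕) + b*(¼) = ⅗ + b/4)
l = -4393/20 (l = (-385 + (⅗ + (¼)*(-21))) + 170 = (-385 + (⅗ - 21/4)) + 170 = (-385 - 93/20) + 170 = -7793/20 + 170 = -4393/20 ≈ -219.65)
(-37 + l)*(-225 + 86) = (-37 - 4393/20)*(-225 + 86) = -5133/20*(-139) = 713487/20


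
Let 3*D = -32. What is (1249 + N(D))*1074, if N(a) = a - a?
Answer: 1341426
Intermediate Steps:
D = -32/3 (D = (⅓)*(-32) = -32/3 ≈ -10.667)
N(a) = 0
(1249 + N(D))*1074 = (1249 + 0)*1074 = 1249*1074 = 1341426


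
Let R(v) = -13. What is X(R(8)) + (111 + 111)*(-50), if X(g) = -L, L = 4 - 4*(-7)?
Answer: -11132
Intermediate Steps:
L = 32 (L = 4 + 28 = 32)
X(g) = -32 (X(g) = -1*32 = -32)
X(R(8)) + (111 + 111)*(-50) = -32 + (111 + 111)*(-50) = -32 + 222*(-50) = -32 - 11100 = -11132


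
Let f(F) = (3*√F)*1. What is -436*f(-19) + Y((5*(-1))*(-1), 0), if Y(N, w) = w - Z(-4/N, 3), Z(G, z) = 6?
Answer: -6 - 1308*I*√19 ≈ -6.0 - 5701.4*I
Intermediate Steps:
f(F) = 3*√F
Y(N, w) = -6 + w (Y(N, w) = w - 1*6 = w - 6 = -6 + w)
-436*f(-19) + Y((5*(-1))*(-1), 0) = -1308*√(-19) + (-6 + 0) = -1308*I*√19 - 6 = -6 - 1308*I*√19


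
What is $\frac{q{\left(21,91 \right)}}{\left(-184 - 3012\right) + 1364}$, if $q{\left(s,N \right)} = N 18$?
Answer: $- \frac{819}{916} \approx -0.8941$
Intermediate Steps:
$q{\left(s,N \right)} = 18 N$
$\frac{q{\left(21,91 \right)}}{\left(-184 - 3012\right) + 1364} = \frac{18 \cdot 91}{\left(-184 - 3012\right) + 1364} = \frac{1638}{-3196 + 1364} = \frac{1638}{-1832} = 1638 \left(- \frac{1}{1832}\right) = - \frac{819}{916}$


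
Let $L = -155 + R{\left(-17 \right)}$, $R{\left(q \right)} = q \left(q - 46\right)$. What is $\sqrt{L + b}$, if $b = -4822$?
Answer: $3 i \sqrt{434} \approx 62.498 i$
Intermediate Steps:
$R{\left(q \right)} = q \left(-46 + q\right)$
$L = 916$ ($L = -155 - 17 \left(-46 - 17\right) = -155 - -1071 = -155 + 1071 = 916$)
$\sqrt{L + b} = \sqrt{916 - 4822} = \sqrt{-3906} = 3 i \sqrt{434}$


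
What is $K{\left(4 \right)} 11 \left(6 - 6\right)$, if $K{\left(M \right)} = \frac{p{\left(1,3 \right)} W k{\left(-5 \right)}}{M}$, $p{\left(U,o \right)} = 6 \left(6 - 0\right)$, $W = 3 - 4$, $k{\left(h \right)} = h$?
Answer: $0$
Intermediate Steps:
$W = -1$ ($W = 3 - 4 = -1$)
$p{\left(U,o \right)} = 36$ ($p{\left(U,o \right)} = 6 \left(6 + 0\right) = 6 \cdot 6 = 36$)
$K{\left(M \right)} = \frac{180}{M}$ ($K{\left(M \right)} = \frac{36 \left(-1\right) \left(-5\right)}{M} = \frac{\left(-36\right) \left(-5\right)}{M} = \frac{180}{M}$)
$K{\left(4 \right)} 11 \left(6 - 6\right) = \frac{180}{4} \cdot 11 \left(6 - 6\right) = 180 \cdot \frac{1}{4} \cdot 11 \left(6 - 6\right) = 45 \cdot 11 \cdot 0 = 495 \cdot 0 = 0$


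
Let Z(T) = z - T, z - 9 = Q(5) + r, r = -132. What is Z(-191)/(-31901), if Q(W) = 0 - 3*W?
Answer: -53/31901 ≈ -0.0016614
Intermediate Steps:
Q(W) = -3*W
z = -138 (z = 9 + (-3*5 - 132) = 9 + (-15 - 132) = 9 - 147 = -138)
Z(T) = -138 - T
Z(-191)/(-31901) = (-138 - 1*(-191))/(-31901) = (-138 + 191)*(-1/31901) = 53*(-1/31901) = -53/31901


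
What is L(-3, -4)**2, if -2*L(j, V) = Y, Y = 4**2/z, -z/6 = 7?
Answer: 16/441 ≈ 0.036281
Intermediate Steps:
z = -42 (z = -6*7 = -42)
Y = -8/21 (Y = 4**2/(-42) = 16*(-1/42) = -8/21 ≈ -0.38095)
L(j, V) = 4/21 (L(j, V) = -1/2*(-8/21) = 4/21)
L(-3, -4)**2 = (4/21)**2 = 16/441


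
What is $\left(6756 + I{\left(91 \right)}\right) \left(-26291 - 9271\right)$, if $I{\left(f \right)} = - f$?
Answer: $-237020730$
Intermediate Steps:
$\left(6756 + I{\left(91 \right)}\right) \left(-26291 - 9271\right) = \left(6756 - 91\right) \left(-26291 - 9271\right) = \left(6756 - 91\right) \left(-35562\right) = 6665 \left(-35562\right) = -237020730$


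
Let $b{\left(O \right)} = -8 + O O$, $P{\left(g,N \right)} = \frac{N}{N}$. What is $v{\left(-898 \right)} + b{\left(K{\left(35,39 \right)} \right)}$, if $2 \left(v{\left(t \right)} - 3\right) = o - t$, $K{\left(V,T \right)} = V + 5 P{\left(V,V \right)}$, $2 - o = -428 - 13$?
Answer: $\frac{4531}{2} \approx 2265.5$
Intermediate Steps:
$o = 443$ ($o = 2 - \left(-428 - 13\right) = 2 - -441 = 2 + 441 = 443$)
$P{\left(g,N \right)} = 1$
$K{\left(V,T \right)} = 5 + V$ ($K{\left(V,T \right)} = V + 5 \cdot 1 = V + 5 = 5 + V$)
$v{\left(t \right)} = \frac{449}{2} - \frac{t}{2}$ ($v{\left(t \right)} = 3 + \frac{443 - t}{2} = 3 - \left(- \frac{443}{2} + \frac{t}{2}\right) = \frac{449}{2} - \frac{t}{2}$)
$b{\left(O \right)} = -8 + O^{2}$
$v{\left(-898 \right)} + b{\left(K{\left(35,39 \right)} \right)} = \left(\frac{449}{2} - -449\right) - \left(8 - \left(5 + 35\right)^{2}\right) = \left(\frac{449}{2} + 449\right) - \left(8 - 40^{2}\right) = \frac{1347}{2} + \left(-8 + 1600\right) = \frac{1347}{2} + 1592 = \frac{4531}{2}$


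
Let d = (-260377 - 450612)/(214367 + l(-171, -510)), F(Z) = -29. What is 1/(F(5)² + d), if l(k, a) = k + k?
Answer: 214025/179284036 ≈ 0.0011938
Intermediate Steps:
l(k, a) = 2*k
d = -710989/214025 (d = (-260377 - 450612)/(214367 + 2*(-171)) = -710989/(214367 - 342) = -710989/214025 ≈ -3.3220)
1/(F(5)² + d) = 1/((-29)² - 710989/214025) = 1/(841 - 710989/214025) = 1/(179284036/214025) = 214025/179284036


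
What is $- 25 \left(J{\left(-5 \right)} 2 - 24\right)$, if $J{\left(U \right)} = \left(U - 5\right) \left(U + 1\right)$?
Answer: $-1400$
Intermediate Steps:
$J{\left(U \right)} = \left(1 + U\right) \left(-5 + U\right)$ ($J{\left(U \right)} = \left(-5 + U\right) \left(1 + U\right) = \left(1 + U\right) \left(-5 + U\right)$)
$- 25 \left(J{\left(-5 \right)} 2 - 24\right) = - 25 \left(\left(-5 + \left(-5\right)^{2} - -20\right) 2 - 24\right) = - 25 \left(\left(-5 + 25 + 20\right) 2 - 24\right) = - 25 \left(40 \cdot 2 - 24\right) = - 25 \left(80 - 24\right) = \left(-25\right) 56 = -1400$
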